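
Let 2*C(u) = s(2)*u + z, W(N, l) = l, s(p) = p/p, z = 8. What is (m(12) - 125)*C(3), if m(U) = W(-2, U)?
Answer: -1243/2 ≈ -621.50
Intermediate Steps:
s(p) = 1
C(u) = 4 + u/2 (C(u) = (1*u + 8)/2 = (u + 8)/2 = (8 + u)/2 = 4 + u/2)
m(U) = U
(m(12) - 125)*C(3) = (12 - 125)*(4 + (1/2)*3) = -113*(4 + 3/2) = -113*11/2 = -1243/2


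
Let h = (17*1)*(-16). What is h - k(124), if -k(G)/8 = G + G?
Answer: 1712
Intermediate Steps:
k(G) = -16*G (k(G) = -8*(G + G) = -16*G)
h = -272 (h = 17*(-16) = -272)
h - k(124) = -272 - (-16)*124 = -272 - 1*(-1984) = -272 + 1984 = 1712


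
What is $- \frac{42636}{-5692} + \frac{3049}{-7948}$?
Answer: $\frac{80379005}{11310004} \approx 7.1069$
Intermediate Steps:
$- \frac{42636}{-5692} + \frac{3049}{-7948} = \left(-42636\right) \left(- \frac{1}{5692}\right) + 3049 \left(- \frac{1}{7948}\right) = \frac{10659}{1423} - \frac{3049}{7948} = \frac{80379005}{11310004}$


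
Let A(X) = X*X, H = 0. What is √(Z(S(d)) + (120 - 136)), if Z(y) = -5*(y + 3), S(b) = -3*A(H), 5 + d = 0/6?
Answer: I*√31 ≈ 5.5678*I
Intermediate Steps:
d = -5 (d = -5 + 0/6 = -5 + 0*(⅙) = -5 + 0 = -5)
A(X) = X²
S(b) = 0 (S(b) = -3*0² = -3*0 = 0)
Z(y) = -15 - 5*y (Z(y) = -5*(3 + y) = -15 - 5*y)
√(Z(S(d)) + (120 - 136)) = √((-15 - 5*0) + (120 - 136)) = √((-15 + 0) - 16) = √(-15 - 16) = √(-31) = I*√31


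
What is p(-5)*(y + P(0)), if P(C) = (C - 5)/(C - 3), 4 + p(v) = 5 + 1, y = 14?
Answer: 94/3 ≈ 31.333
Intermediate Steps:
p(v) = 2 (p(v) = -4 + (5 + 1) = -4 + 6 = 2)
P(C) = (-5 + C)/(-3 + C)
p(-5)*(y + P(0)) = 2*(14 + (-5 + 0)/(-3 + 0)) = 2*(14 - 5/(-3)) = 2*(14 - ⅓*(-5)) = 2*(14 + 5/3) = 2*(47/3) = 94/3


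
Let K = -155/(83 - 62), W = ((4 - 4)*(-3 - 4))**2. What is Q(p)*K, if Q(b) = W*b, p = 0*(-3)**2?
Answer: 0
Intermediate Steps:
W = 0 (W = (0*(-7))**2 = 0**2 = 0)
K = -155/21 ≈ -7.3810
p = 0 (p = 0*9 = 0)
Q(b) = 0 (Q(b) = 0*b = 0)
Q(p)*K = 0*(-155/21) = 0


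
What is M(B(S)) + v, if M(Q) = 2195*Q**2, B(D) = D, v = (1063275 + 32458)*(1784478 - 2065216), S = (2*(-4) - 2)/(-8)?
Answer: -4921822200389/16 ≈ -3.0761e+11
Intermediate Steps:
S = 5/4 (S = (-8 - 2)*(-1/8) = -10*(-1/8) = 5/4 ≈ 1.2500)
v = -307613890954 (v = 1095733*(-280738) = -307613890954)
M(B(S)) + v = 2195*(5/4)**2 - 307613890954 = 2195*(25/16) - 307613890954 = 54875/16 - 307613890954 = -4921822200389/16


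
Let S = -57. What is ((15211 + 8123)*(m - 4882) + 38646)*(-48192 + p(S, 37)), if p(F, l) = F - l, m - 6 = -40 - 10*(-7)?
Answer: 5458148908548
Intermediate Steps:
m = 36 (m = 6 + (-40 - 10*(-7)) = 6 + (-40 + 70) = 6 + 30 = 36)
((15211 + 8123)*(m - 4882) + 38646)*(-48192 + p(S, 37)) = ((15211 + 8123)*(36 - 4882) + 38646)*(-48192 + (-57 - 1*37)) = (23334*(-4846) + 38646)*(-48192 + (-57 - 37)) = (-113076564 + 38646)*(-48192 - 94) = -113037918*(-48286) = 5458148908548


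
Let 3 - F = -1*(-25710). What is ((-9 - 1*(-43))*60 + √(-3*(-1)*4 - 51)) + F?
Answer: -23667 + I*√39 ≈ -23667.0 + 6.245*I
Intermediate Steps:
F = -25707 (F = 3 - (-1)*(-25710) = 3 - 1*25710 = 3 - 25710 = -25707)
((-9 - 1*(-43))*60 + √(-3*(-1)*4 - 51)) + F = ((-9 - 1*(-43))*60 + √(-3*(-1)*4 - 51)) - 25707 = ((-9 + 43)*60 + √(3*4 - 51)) - 25707 = (34*60 + √(12 - 51)) - 25707 = (2040 + √(-39)) - 25707 = (2040 + I*√39) - 25707 = -23667 + I*√39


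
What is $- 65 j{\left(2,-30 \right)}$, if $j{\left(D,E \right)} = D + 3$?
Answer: $-325$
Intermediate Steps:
$j{\left(D,E \right)} = 3 + D$
$- 65 j{\left(2,-30 \right)} = - 65 \left(3 + 2\right) = \left(-65\right) 5 = -325$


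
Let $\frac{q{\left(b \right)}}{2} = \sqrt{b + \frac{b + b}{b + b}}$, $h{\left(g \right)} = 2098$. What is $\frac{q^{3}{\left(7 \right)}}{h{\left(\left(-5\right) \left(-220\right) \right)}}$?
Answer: $\frac{64 \sqrt{2}}{1049} \approx 0.086282$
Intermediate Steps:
$q{\left(b \right)} = 2 \sqrt{1 + b}$ ($q{\left(b \right)} = 2 \sqrt{b + \frac{b + b}{b + b}} = 2 \sqrt{b + \frac{2 b}{2 b}} = 2 \sqrt{b + 2 b \frac{1}{2 b}} = 2 \sqrt{b + 1} = 2 \sqrt{1 + b}$)
$\frac{q^{3}{\left(7 \right)}}{h{\left(\left(-5\right) \left(-220\right) \right)}} = \frac{\left(2 \sqrt{1 + 7}\right)^{3}}{2098} = \left(2 \sqrt{8}\right)^{3} \cdot \frac{1}{2098} = \left(2 \cdot 2 \sqrt{2}\right)^{3} \cdot \frac{1}{2098} = \left(4 \sqrt{2}\right)^{3} \cdot \frac{1}{2098} = 128 \sqrt{2} \cdot \frac{1}{2098} = \frac{64 \sqrt{2}}{1049}$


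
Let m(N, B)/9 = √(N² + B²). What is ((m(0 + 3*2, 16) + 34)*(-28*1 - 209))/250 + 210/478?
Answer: -949806/29875 - 2133*√73/125 ≈ -177.59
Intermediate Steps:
m(N, B) = 9*√(B² + N²) (m(N, B) = 9*√(N² + B²) = 9*√(B² + N²))
((m(0 + 3*2, 16) + 34)*(-28*1 - 209))/250 + 210/478 = ((9*√(16² + (0 + 3*2)²) + 34)*(-28*1 - 209))/250 + 210/478 = ((9*√(256 + (0 + 6)²) + 34)*(-28 - 209))*(1/250) + 210*(1/478) = ((9*√(256 + 6²) + 34)*(-237))*(1/250) + 105/239 = ((9*√(256 + 36) + 34)*(-237))*(1/250) + 105/239 = ((9*√292 + 34)*(-237))*(1/250) + 105/239 = ((9*(2*√73) + 34)*(-237))*(1/250) + 105/239 = ((18*√73 + 34)*(-237))*(1/250) + 105/239 = ((34 + 18*√73)*(-237))*(1/250) + 105/239 = (-8058 - 4266*√73)*(1/250) + 105/239 = (-4029/125 - 2133*√73/125) + 105/239 = -949806/29875 - 2133*√73/125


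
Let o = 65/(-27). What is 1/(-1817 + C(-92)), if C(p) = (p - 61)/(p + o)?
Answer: -2549/4627402 ≈ -0.00055085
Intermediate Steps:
o = -65/27 (o = 65*(-1/27) = -65/27 ≈ -2.4074)
C(p) = (-61 + p)/(-65/27 + p) (C(p) = (p - 61)/(p - 65/27) = (-61 + p)/(-65/27 + p))
1/(-1817 + C(-92)) = 1/(-1817 + 27*(-61 - 92)/(-65 + 27*(-92))) = 1/(-1817 + 27*(-153)/(-65 - 2484)) = 1/(-1817 + 27*(-153)/(-2549)) = 1/(-1817 + 27*(-1/2549)*(-153)) = 1/(-1817 + 4131/2549) = 1/(-4627402/2549) = -2549/4627402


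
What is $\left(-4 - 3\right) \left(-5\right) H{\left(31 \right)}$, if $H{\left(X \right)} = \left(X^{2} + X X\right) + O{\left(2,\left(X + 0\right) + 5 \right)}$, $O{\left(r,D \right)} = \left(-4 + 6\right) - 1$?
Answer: $67305$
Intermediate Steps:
$O{\left(r,D \right)} = 1$ ($O{\left(r,D \right)} = 2 - 1 = 1$)
$H{\left(X \right)} = 1 + 2 X^{2}$ ($H{\left(X \right)} = \left(X^{2} + X X\right) + 1 = \left(X^{2} + X^{2}\right) + 1 = 2 X^{2} + 1 = 1 + 2 X^{2}$)
$\left(-4 - 3\right) \left(-5\right) H{\left(31 \right)} = \left(-4 - 3\right) \left(-5\right) \left(1 + 2 \cdot 31^{2}\right) = \left(-7\right) \left(-5\right) \left(1 + 2 \cdot 961\right) = 35 \left(1 + 1922\right) = 35 \cdot 1923 = 67305$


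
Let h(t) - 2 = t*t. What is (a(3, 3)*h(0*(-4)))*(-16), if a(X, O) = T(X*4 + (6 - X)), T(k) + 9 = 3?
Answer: 192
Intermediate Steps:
h(t) = 2 + t**2 (h(t) = 2 + t*t = 2 + t**2)
T(k) = -6 (T(k) = -9 + 3 = -6)
a(X, O) = -6
(a(3, 3)*h(0*(-4)))*(-16) = -6*(2 + (0*(-4))**2)*(-16) = -6*(2 + 0**2)*(-16) = -6*(2 + 0)*(-16) = -6*2*(-16) = -12*(-16) = 192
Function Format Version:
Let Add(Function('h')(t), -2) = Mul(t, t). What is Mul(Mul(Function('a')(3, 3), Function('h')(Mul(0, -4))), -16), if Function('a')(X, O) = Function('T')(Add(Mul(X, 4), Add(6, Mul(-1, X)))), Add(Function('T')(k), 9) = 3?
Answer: 192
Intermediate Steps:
Function('h')(t) = Add(2, Pow(t, 2)) (Function('h')(t) = Add(2, Mul(t, t)) = Add(2, Pow(t, 2)))
Function('T')(k) = -6 (Function('T')(k) = Add(-9, 3) = -6)
Function('a')(X, O) = -6
Mul(Mul(Function('a')(3, 3), Function('h')(Mul(0, -4))), -16) = Mul(Mul(-6, Add(2, Pow(Mul(0, -4), 2))), -16) = Mul(Mul(-6, Add(2, Pow(0, 2))), -16) = Mul(Mul(-6, Add(2, 0)), -16) = Mul(Mul(-6, 2), -16) = Mul(-12, -16) = 192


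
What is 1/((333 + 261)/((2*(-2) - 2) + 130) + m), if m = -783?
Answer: -62/48249 ≈ -0.0012850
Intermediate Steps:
1/((333 + 261)/((2*(-2) - 2) + 130) + m) = 1/((333 + 261)/((2*(-2) - 2) + 130) - 783) = 1/(594/((-4 - 2) + 130) - 783) = 1/(594/(-6 + 130) - 783) = 1/(594/124 - 783) = 1/(594*(1/124) - 783) = 1/(297/62 - 783) = 1/(-48249/62) = -62/48249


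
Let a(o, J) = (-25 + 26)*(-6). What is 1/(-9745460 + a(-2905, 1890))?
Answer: -1/9745466 ≈ -1.0261e-7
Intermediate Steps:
a(o, J) = -6 (a(o, J) = 1*(-6) = -6)
1/(-9745460 + a(-2905, 1890)) = 1/(-9745460 - 6) = 1/(-9745466) = -1/9745466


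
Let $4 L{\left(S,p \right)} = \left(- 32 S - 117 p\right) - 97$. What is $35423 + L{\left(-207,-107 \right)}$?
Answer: $\frac{80369}{2} \approx 40185.0$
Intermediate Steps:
$L{\left(S,p \right)} = - \frac{97}{4} - 8 S - \frac{117 p}{4}$ ($L{\left(S,p \right)} = \frac{\left(- 32 S - 117 p\right) - 97}{4} = \frac{\left(- 117 p - 32 S\right) - 97}{4} = \frac{-97 - 117 p - 32 S}{4} = - \frac{97}{4} - 8 S - \frac{117 p}{4}$)
$35423 + L{\left(-207,-107 \right)} = 35423 - - \frac{9523}{2} = 35423 + \left(- \frac{97}{4} + 1656 + \frac{12519}{4}\right) = 35423 + \frac{9523}{2} = \frac{80369}{2}$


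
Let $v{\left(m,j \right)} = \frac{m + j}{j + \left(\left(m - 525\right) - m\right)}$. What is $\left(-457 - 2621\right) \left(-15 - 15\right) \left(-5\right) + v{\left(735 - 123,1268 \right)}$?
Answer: $- \frac{343041220}{743} \approx -4.617 \cdot 10^{5}$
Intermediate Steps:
$v{\left(m,j \right)} = \frac{j + m}{-525 + j}$ ($v{\left(m,j \right)} = \frac{j + m}{j + \left(\left(-525 + m\right) - m\right)} = \frac{j + m}{j - 525} = \frac{j + m}{-525 + j}$)
$\left(-457 - 2621\right) \left(-15 - 15\right) \left(-5\right) + v{\left(735 - 123,1268 \right)} = \left(-457 - 2621\right) \left(-15 - 15\right) \left(-5\right) + \frac{1268 + \left(735 - 123\right)}{-525 + 1268} = - 3078 \left(\left(-30\right) \left(-5\right)\right) + \frac{1268 + 612}{743} = \left(-3078\right) 150 + \frac{1}{743} \cdot 1880 = -461700 + \frac{1880}{743} = - \frac{343041220}{743}$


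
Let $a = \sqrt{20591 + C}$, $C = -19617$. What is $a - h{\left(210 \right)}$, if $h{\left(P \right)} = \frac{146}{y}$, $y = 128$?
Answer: $- \frac{73}{64} + \sqrt{974} \approx 30.068$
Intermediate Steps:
$h{\left(P \right)} = \frac{73}{64}$ ($h{\left(P \right)} = \frac{146}{128} = 146 \cdot \frac{1}{128} = \frac{73}{64}$)
$a = \sqrt{974}$ ($a = \sqrt{20591 - 19617} = \sqrt{974} \approx 31.209$)
$a - h{\left(210 \right)} = \sqrt{974} - \frac{73}{64} = - \frac{73}{64} + \sqrt{974}$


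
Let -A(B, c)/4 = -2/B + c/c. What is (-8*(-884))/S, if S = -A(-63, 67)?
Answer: 8568/5 ≈ 1713.6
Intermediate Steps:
A(B, c) = -4 + 8/B (A(B, c) = -4*(-2/B + c/c) = -4*(-2/B + 1) = -4*(1 - 2/B) = -4 + 8/B)
S = 260/63 (S = -(-4 + 8/(-63)) = -(-4 + 8*(-1/63)) = -(-4 - 8/63) = -1*(-260/63) = 260/63 ≈ 4.1270)
(-8*(-884))/S = (-8*(-884))/(260/63) = 7072*(63/260) = 8568/5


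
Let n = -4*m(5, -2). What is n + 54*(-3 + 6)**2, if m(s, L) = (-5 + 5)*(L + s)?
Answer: 486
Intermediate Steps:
m(s, L) = 0 (m(s, L) = 0*(L + s) = 0)
n = 0 (n = -4*0 = 0)
n + 54*(-3 + 6)**2 = 0 + 54*(-3 + 6)**2 = 0 + 54*3**2 = 0 + 54*9 = 0 + 486 = 486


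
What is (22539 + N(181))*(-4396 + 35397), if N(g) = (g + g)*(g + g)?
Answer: 4761226583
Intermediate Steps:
N(g) = 4*g² (N(g) = (2*g)*(2*g) = 4*g²)
(22539 + N(181))*(-4396 + 35397) = (22539 + 4*181²)*(-4396 + 35397) = (22539 + 4*32761)*31001 = (22539 + 131044)*31001 = 153583*31001 = 4761226583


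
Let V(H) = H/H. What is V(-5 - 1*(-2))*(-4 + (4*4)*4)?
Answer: 60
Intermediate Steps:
V(H) = 1
V(-5 - 1*(-2))*(-4 + (4*4)*4) = 1*(-4 + (4*4)*4) = 1*(-4 + 16*4) = 1*(-4 + 64) = 1*60 = 60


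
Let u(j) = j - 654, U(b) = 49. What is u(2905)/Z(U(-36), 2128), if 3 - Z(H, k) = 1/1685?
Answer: 3792935/5054 ≈ 750.48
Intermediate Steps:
u(j) = -654 + j
Z(H, k) = 5054/1685 (Z(H, k) = 3 - 1/1685 = 5054/1685)
u(2905)/Z(U(-36), 2128) = (-654 + 2905)/(5054/1685) = 2251*(1685/5054) = 3792935/5054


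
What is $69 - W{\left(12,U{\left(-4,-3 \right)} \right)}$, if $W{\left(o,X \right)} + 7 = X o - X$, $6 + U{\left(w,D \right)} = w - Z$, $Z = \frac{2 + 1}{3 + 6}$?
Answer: $\frac{569}{3} \approx 189.67$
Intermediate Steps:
$Z = \frac{1}{3}$ ($Z = \frac{3}{9} = 3 \cdot \frac{1}{9} = \frac{1}{3} \approx 0.33333$)
$U{\left(w,D \right)} = - \frac{19}{3} + w$ ($U{\left(w,D \right)} = -6 + \left(w - \frac{1}{3}\right) = -6 + \left(- \frac{1}{3} + w\right) = - \frac{19}{3} + w$)
$W{\left(o,X \right)} = -7 - X + X o$ ($W{\left(o,X \right)} = -7 + \left(X o - X\right) = -7 + \left(- X + X o\right) = -7 - X + X o$)
$69 - W{\left(12,U{\left(-4,-3 \right)} \right)} = 69 - \left(-7 - \left(- \frac{19}{3} - 4\right) + \left(- \frac{19}{3} - 4\right) 12\right) = 69 - \left(-7 - - \frac{31}{3} - 124\right) = 69 - \left(-7 + \frac{31}{3} - 124\right) = 69 - - \frac{362}{3} = 69 + \frac{362}{3} = \frac{569}{3}$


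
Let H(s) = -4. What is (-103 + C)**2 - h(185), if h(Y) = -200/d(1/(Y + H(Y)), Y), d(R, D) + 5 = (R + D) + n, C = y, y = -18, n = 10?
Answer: 503554831/34391 ≈ 14642.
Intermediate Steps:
C = -18
d(R, D) = 5 + D + R (d(R, D) = -5 + ((R + D) + 10) = -5 + ((D + R) + 10) = -5 + (10 + D + R) = 5 + D + R)
h(Y) = -200/(5 + Y + 1/(-4 + Y)) (h(Y) = -200/(5 + Y + 1/(Y - 4)) = -200/(5 + Y + 1/(-4 + Y)))
(-103 + C)**2 - h(185) = (-103 - 18)**2 - 200*(4 - 1*185)/(-19 + 185 + 185**2) = (-121)**2 - 200*(4 - 185)/(-19 + 185 + 34225) = 14641 - 200*(-181)/34391 = 14641 - 1*(-36200/34391) = 14641 + 36200/34391 = 503554831/34391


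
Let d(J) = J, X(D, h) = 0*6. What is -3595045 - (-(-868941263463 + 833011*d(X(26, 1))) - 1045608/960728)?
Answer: -104352457002953527/120091 ≈ -8.6894e+11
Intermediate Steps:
X(D, h) = 0
-3595045 - (-(-868941263463 + 833011*d(X(26, 1))) - 1045608/960728) = -3595045 - (-833011/(1/(-1043133 + 0)) - 1045608/960728) = -3595045 - (-833011/(1/(-1043133)) - 1045608*1/960728) = -3595045 - (-833011/(-1/1043133) - 130701/120091) = -3595045 - (-833011*(-1043133) - 130701/120091) = -3595045 - (868941263463 - 130701/120091) = -3595045 - 1*104352025270404432/120091 = -3595045 - 104352025270404432/120091 = -104352457002953527/120091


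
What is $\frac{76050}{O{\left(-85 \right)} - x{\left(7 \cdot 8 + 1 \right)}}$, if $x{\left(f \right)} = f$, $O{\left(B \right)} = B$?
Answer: $- \frac{38025}{71} \approx -535.56$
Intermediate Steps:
$\frac{76050}{O{\left(-85 \right)} - x{\left(7 \cdot 8 + 1 \right)}} = \frac{76050}{-85 - \left(7 \cdot 8 + 1\right)} = \frac{76050}{-85 - \left(56 + 1\right)} = \frac{76050}{-85 - 57} = \frac{76050}{-142} = 76050 \left(- \frac{1}{142}\right) = - \frac{38025}{71}$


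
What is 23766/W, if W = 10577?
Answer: 23766/10577 ≈ 2.2470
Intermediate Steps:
23766/W = 23766/10577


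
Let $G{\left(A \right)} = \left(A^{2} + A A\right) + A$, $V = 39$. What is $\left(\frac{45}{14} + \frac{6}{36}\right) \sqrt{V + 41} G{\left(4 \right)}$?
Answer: $\frac{3408 \sqrt{5}}{7} \approx 1088.6$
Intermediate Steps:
$G{\left(A \right)} = A + 2 A^{2}$ ($G{\left(A \right)} = \left(A^{2} + A^{2}\right) + A = 2 A^{2} + A = A + 2 A^{2}$)
$\left(\frac{45}{14} + \frac{6}{36}\right) \sqrt{V + 41} G{\left(4 \right)} = \left(\frac{45}{14} + \frac{6}{36}\right) \sqrt{39 + 41} \cdot 4 \left(1 + 2 \cdot 4\right) = \left(45 \cdot \frac{1}{14} + 6 \cdot \frac{1}{36}\right) \sqrt{80} \cdot 4 \left(1 + 8\right) = \left(\frac{45}{14} + \frac{1}{6}\right) 4 \sqrt{5} \cdot 4 \cdot 9 = \frac{71 \cdot 4 \sqrt{5}}{21} \cdot 36 = \frac{284 \sqrt{5}}{21} \cdot 36 = \frac{3408 \sqrt{5}}{7}$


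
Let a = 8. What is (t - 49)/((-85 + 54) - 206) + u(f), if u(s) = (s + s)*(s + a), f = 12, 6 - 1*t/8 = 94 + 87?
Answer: 38403/79 ≈ 486.11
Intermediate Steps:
t = -1400 (t = 48 - 8*(94 + 87) = 48 - 8*181 = 48 - 1448 = -1400)
u(s) = 2*s*(8 + s) (u(s) = (s + s)*(s + 8) = (2*s)*(8 + s) = 2*s*(8 + s))
(t - 49)/((-85 + 54) - 206) + u(f) = (-1400 - 49)/((-85 + 54) - 206) + 2*12*(8 + 12) = -1449/(-31 - 206) + 2*12*20 = -1449/(-237) + 480 = -1449*(-1/237) + 480 = 483/79 + 480 = 38403/79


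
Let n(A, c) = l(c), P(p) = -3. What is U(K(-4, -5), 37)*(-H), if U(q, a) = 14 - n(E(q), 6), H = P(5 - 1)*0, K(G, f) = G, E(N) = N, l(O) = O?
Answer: 0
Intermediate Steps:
n(A, c) = c
H = 0 (H = -3*0 = 0)
U(q, a) = 8 (U(q, a) = 14 - 1*6 = 14 - 6 = 8)
U(K(-4, -5), 37)*(-H) = 8*(-1*0) = 8*0 = 0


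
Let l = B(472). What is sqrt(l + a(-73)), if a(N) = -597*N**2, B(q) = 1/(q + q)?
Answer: I*sqrt(177191978389)/236 ≈ 1783.7*I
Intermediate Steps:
B(q) = 1/(2*q)
l = 1/944 (l = (1/2)/472 = (1/2)*(1/472) = 1/944 ≈ 0.0010593)
sqrt(l + a(-73)) = sqrt(1/944 - 597*(-73)**2) = sqrt(1/944 - 597*5329) = sqrt(1/944 - 3181413) = sqrt(-3003253871/944) = I*sqrt(177191978389)/236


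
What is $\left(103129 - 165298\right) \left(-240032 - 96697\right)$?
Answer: $20934105201$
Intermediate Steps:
$\left(103129 - 165298\right) \left(-240032 - 96697\right) = \left(-62169\right) \left(-336729\right) = 20934105201$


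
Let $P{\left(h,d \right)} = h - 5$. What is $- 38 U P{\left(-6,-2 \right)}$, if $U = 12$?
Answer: $5016$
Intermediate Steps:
$P{\left(h,d \right)} = -5 + h$ ($P{\left(h,d \right)} = h - 5 = -5 + h$)
$- 38 U P{\left(-6,-2 \right)} = \left(-38\right) 12 \left(-5 - 6\right) = \left(-456\right) \left(-11\right) = 5016$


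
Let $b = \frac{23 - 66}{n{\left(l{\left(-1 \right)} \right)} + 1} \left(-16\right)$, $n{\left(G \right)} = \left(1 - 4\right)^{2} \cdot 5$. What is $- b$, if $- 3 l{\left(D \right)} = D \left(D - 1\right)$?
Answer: $- \frac{344}{23} \approx -14.957$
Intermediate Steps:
$l{\left(D \right)} = - \frac{D \left(-1 + D\right)}{3}$ ($l{\left(D \right)} = - \frac{D \left(D - 1\right)}{3} = - \frac{D \left(-1 + D\right)}{3}$)
$n{\left(G \right)} = 45$ ($n{\left(G \right)} = \left(-3\right)^{2} \cdot 5 = 9 \cdot 5 = 45$)
$b = \frac{344}{23}$ ($b = \frac{23 - 66}{45 + 1} \left(-16\right) = - \frac{43}{46} \left(-16\right) = \left(-43\right) \frac{1}{46} \left(-16\right) = \left(- \frac{43}{46}\right) \left(-16\right) = \frac{344}{23} \approx 14.957$)
$- b = \left(-1\right) \frac{344}{23} = - \frac{344}{23}$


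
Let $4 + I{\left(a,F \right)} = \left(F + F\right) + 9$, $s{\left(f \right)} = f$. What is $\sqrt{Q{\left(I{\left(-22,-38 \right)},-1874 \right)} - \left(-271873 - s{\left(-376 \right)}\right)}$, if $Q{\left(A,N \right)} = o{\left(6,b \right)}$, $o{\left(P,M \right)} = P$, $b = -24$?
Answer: $3 \sqrt{30167} \approx 521.06$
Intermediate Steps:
$I{\left(a,F \right)} = 5 + 2 F$ ($I{\left(a,F \right)} = -4 + \left(\left(F + F\right) + 9\right) = -4 + \left(2 F + 9\right) = -4 + \left(9 + 2 F\right) = 5 + 2 F$)
$Q{\left(A,N \right)} = 6$
$\sqrt{Q{\left(I{\left(-22,-38 \right)},-1874 \right)} - \left(-271873 - s{\left(-376 \right)}\right)} = \sqrt{6 + \left(\left(-376 + 857814\right) - 585941\right)} = \sqrt{6 + \left(857438 - 585941\right)} = \sqrt{6 + 271497} = \sqrt{271503} = 3 \sqrt{30167}$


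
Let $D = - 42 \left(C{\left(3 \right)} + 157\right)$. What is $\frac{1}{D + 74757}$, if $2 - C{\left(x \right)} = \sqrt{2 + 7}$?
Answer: $\frac{1}{68205} \approx 1.4662 \cdot 10^{-5}$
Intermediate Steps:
$C{\left(x \right)} = -1$ ($C{\left(x \right)} = 2 - \sqrt{2 + 7} = 2 - \sqrt{9} = 2 - 3 = -1$)
$D = -6552$ ($D = - 42 \left(-1 + 157\right) = \left(-42\right) 156 = -6552$)
$\frac{1}{D + 74757} = \frac{1}{-6552 + 74757} = \frac{1}{68205}$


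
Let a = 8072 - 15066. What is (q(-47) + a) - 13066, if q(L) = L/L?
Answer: -20059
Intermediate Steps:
q(L) = 1
a = -6994
(q(-47) + a) - 13066 = (1 - 6994) - 13066 = -6993 - 13066 = -20059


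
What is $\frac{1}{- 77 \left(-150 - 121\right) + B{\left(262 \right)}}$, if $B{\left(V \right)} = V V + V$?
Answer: $\frac{1}{89773} \approx 1.1139 \cdot 10^{-5}$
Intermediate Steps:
$B{\left(V \right)} = V + V^{2}$ ($B{\left(V \right)} = V^{2} + V = V + V^{2}$)
$\frac{1}{- 77 \left(-150 - 121\right) + B{\left(262 \right)}} = \frac{1}{- 77 \left(-150 - 121\right) + 262 \left(1 + 262\right)} = \frac{1}{\left(-77\right) \left(-271\right) + 262 \cdot 263} = \frac{1}{20867 + 68906} = \frac{1}{89773}$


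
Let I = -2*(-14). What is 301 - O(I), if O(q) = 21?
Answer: 280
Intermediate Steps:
I = 28
301 - O(I) = 301 - 1*21 = 301 - 21 = 280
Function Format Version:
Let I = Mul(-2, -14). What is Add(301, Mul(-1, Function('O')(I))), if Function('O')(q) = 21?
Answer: 280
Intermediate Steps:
I = 28
Add(301, Mul(-1, Function('O')(I))) = Add(301, Mul(-1, 21)) = Add(301, -21) = 280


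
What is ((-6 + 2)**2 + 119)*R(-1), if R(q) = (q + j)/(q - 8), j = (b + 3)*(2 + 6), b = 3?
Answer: -705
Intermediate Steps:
j = 48 (j = (3 + 3)*(2 + 6) = 6*8 = 48)
R(q) = (48 + q)/(-8 + q) (R(q) = (q + 48)/(q - 8) = (48 + q)/(-8 + q))
((-6 + 2)**2 + 119)*R(-1) = ((-6 + 2)**2 + 119)*((48 - 1)/(-8 - 1)) = ((-4)**2 + 119)*(47/(-9)) = (16 + 119)*(-1/9*47) = 135*(-47/9) = -705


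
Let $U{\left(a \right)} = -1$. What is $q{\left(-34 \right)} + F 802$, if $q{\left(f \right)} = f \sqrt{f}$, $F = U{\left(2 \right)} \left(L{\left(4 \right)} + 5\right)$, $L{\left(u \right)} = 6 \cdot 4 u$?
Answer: $-81002 - 34 i \sqrt{34} \approx -81002.0 - 198.25 i$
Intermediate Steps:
$L{\left(u \right)} = 24 u$
$F = -101$ ($F = - (24 \cdot 4 + 5) = - (96 + 5) = \left(-1\right) 101 = -101$)
$q{\left(f \right)} = f^{\frac{3}{2}}$
$q{\left(-34 \right)} + F 802 = \left(-34\right)^{\frac{3}{2}} - 81002 = - 34 i \sqrt{34} - 81002 = -81002 - 34 i \sqrt{34}$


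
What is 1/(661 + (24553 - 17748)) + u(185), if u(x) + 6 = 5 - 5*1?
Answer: -44795/7466 ≈ -5.9999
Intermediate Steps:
u(x) = -6 (u(x) = -6 + (5 - 5*1) = -6 + (5 - 5) = -6 + 0 = -6)
1/(661 + (24553 - 17748)) + u(185) = 1/(661 + (24553 - 17748)) - 6 = 1/(661 + 6805) - 6 = 1/7466 - 6 = -44795/7466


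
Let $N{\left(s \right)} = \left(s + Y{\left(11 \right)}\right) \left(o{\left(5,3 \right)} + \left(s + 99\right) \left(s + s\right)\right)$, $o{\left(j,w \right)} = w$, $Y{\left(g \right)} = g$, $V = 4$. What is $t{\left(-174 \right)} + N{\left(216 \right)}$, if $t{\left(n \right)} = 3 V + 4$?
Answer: $30890857$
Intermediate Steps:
$t{\left(n \right)} = 16$ ($t{\left(n \right)} = 3 \cdot 4 + 4 = 12 + 4 = 16$)
$N{\left(s \right)} = \left(3 + 2 s \left(99 + s\right)\right) \left(11 + s\right)$ ($N{\left(s \right)} = \left(s + 11\right) \left(3 + \left(s + 99\right) \left(s + s\right)\right) = \left(11 + s\right) \left(3 + \left(99 + s\right) 2 s\right) = \left(11 + s\right) \left(3 + 2 s \left(99 + s\right)\right) = \left(3 + 2 s \left(99 + s\right)\right) \left(11 + s\right)$)
$t{\left(-174 \right)} + N{\left(216 \right)} = 16 + \left(33 + 2 \cdot 216^{3} + 220 \cdot 216^{2} + 2181 \cdot 216\right) = 16 + \left(33 + 2 \cdot 10077696 + 220 \cdot 46656 + 471096\right) = 16 + \left(33 + 20155392 + 10264320 + 471096\right) = 16 + 30890841 = 30890857$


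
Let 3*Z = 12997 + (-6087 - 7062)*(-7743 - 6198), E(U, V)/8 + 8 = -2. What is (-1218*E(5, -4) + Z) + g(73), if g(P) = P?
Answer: 183615745/3 ≈ 6.1205e+7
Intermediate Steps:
E(U, V) = -80 (E(U, V) = -64 + 8*(-2) = -64 - 16 = -80)
Z = 183323206/3 (Z = (12997 + (-6087 - 7062)*(-7743 - 6198))/3 = (12997 - 13149*(-13941))/3 = (12997 + 183310209)/3 = (⅓)*183323206 = 183323206/3 ≈ 6.1108e+7)
(-1218*E(5, -4) + Z) + g(73) = (-1218*(-80) + 183323206/3) + 73 = (97440 + 183323206/3) + 73 = 183615526/3 + 73 = 183615745/3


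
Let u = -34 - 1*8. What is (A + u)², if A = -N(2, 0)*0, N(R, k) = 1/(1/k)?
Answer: 1764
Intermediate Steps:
N(R, k) = k
u = -42 (u = -34 - 8 = -42)
A = 0 (A = -1*0*0 = 0*0 = 0)
(A + u)² = (0 - 42)² = (-42)² = 1764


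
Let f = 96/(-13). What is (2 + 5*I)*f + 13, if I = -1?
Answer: 457/13 ≈ 35.154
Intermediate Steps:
f = -96/13 (f = 96*(-1/13) = -96/13 ≈ -7.3846)
(2 + 5*I)*f + 13 = (2 + 5*(-1))*(-96/13) + 13 = (2 - 5)*(-96/13) + 13 = -3*(-96/13) + 13 = 288/13 + 13 = 457/13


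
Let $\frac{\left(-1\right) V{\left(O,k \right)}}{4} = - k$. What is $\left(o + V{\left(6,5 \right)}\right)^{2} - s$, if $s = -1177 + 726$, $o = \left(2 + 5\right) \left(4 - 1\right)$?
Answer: $2132$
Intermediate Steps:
$V{\left(O,k \right)} = 4 k$ ($V{\left(O,k \right)} = - 4 \left(- k\right) = 4 k$)
$o = 21$ ($o = 7 \cdot 3 = 21$)
$s = -451$
$\left(o + V{\left(6,5 \right)}\right)^{2} - s = \left(21 + 4 \cdot 5\right)^{2} - -451 = \left(21 + 20\right)^{2} + 451 = 41^{2} + 451 = 1681 + 451 = 2132$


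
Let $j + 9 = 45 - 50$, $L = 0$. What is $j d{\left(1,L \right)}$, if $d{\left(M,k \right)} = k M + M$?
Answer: $-14$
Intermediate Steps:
$d{\left(M,k \right)} = M + M k$ ($d{\left(M,k \right)} = M k + M = M + M k$)
$j = -14$ ($j = -9 + \left(45 - 50\right) = -9 - 5 = -14$)
$j d{\left(1,L \right)} = - 14 \cdot 1 \left(1 + 0\right) = - 14 \cdot 1 \cdot 1 = \left(-14\right) 1 = -14$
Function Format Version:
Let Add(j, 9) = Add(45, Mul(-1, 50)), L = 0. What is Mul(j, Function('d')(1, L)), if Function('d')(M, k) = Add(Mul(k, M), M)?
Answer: -14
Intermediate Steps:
Function('d')(M, k) = Add(M, Mul(M, k)) (Function('d')(M, k) = Add(Mul(M, k), M) = Add(M, Mul(M, k)))
j = -14 (j = Add(-9, Add(45, Mul(-1, 50))) = Add(-9, Add(45, -50)) = Add(-9, -5) = -14)
Mul(j, Function('d')(1, L)) = Mul(-14, Mul(1, Add(1, 0))) = Mul(-14, Mul(1, 1)) = Mul(-14, 1) = -14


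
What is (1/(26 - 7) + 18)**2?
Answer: 117649/361 ≈ 325.90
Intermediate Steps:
(1/(26 - 7) + 18)**2 = (1/19 + 18)**2 = (343/19)**2 = 117649/361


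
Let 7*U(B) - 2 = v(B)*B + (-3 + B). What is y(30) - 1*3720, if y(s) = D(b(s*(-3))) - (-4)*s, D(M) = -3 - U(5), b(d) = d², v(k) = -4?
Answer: -25205/7 ≈ -3600.7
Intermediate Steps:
U(B) = -⅐ - 3*B/7 (U(B) = 2/7 + (-4*B + (-3 + B))/7 = 2/7 + (-3 - 3*B)/7 = 2/7 + (-3/7 - 3*B/7) = -⅐ - 3*B/7)
D(M) = -5/7 (D(M) = -3 - (-⅐ - 3/7*5) = -3 - (-⅐ - 15/7) = -3 - 1*(-16/7) = -3 + 16/7 = -5/7)
y(s) = -5/7 + 4*s (y(s) = -5/7 - (-4)*s = -5/7 + 4*s)
y(30) - 1*3720 = (-5/7 + 4*30) - 1*3720 = (-5/7 + 120) - 3720 = 835/7 - 3720 = -25205/7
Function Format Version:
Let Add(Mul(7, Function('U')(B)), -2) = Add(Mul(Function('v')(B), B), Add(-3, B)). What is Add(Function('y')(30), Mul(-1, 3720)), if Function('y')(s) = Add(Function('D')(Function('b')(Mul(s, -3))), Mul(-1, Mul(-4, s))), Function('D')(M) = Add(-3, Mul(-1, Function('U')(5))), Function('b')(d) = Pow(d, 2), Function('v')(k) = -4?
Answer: Rational(-25205, 7) ≈ -3600.7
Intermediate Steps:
Function('U')(B) = Add(Rational(-1, 7), Mul(Rational(-3, 7), B)) (Function('U')(B) = Add(Rational(2, 7), Mul(Rational(1, 7), Add(Mul(-4, B), Add(-3, B)))) = Add(Rational(2, 7), Mul(Rational(1, 7), Add(-3, Mul(-3, B)))) = Add(Rational(2, 7), Add(Rational(-3, 7), Mul(Rational(-3, 7), B))) = Add(Rational(-1, 7), Mul(Rational(-3, 7), B)))
Function('D')(M) = Rational(-5, 7) (Function('D')(M) = Add(-3, Mul(-1, Add(Rational(-1, 7), Mul(Rational(-3, 7), 5)))) = Add(-3, Mul(-1, Add(Rational(-1, 7), Rational(-15, 7)))) = Add(-3, Mul(-1, Rational(-16, 7))) = Add(-3, Rational(16, 7)) = Rational(-5, 7))
Function('y')(s) = Add(Rational(-5, 7), Mul(4, s)) (Function('y')(s) = Add(Rational(-5, 7), Mul(-1, Mul(-4, s))) = Add(Rational(-5, 7), Mul(4, s)))
Add(Function('y')(30), Mul(-1, 3720)) = Add(Add(Rational(-5, 7), Mul(4, 30)), Mul(-1, 3720)) = Add(Add(Rational(-5, 7), 120), -3720) = Add(Rational(835, 7), -3720) = Rational(-25205, 7)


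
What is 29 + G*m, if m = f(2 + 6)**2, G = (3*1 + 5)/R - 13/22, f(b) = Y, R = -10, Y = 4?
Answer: 371/55 ≈ 6.7455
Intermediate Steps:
f(b) = 4
G = -153/110 (G = (3*1 + 5)/(-10) - 13/22 = (3 + 5)*(-1/10) - 13*1/22 = 8*(-1/10) - 13/22 = -4/5 - 13/22 = -153/110 ≈ -1.3909)
m = 16 (m = 4**2 = 16)
29 + G*m = 29 - 153/110*16 = 29 - 1224/55 = 371/55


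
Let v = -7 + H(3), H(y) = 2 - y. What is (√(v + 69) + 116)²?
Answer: (116 + √61)² ≈ 15329.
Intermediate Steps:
v = -8 (v = -7 + (2 - 1*3) = -7 + (2 - 3) = -7 - 1 = -8)
(√(v + 69) + 116)² = (√(-8 + 69) + 116)² = (√61 + 116)² = (116 + √61)²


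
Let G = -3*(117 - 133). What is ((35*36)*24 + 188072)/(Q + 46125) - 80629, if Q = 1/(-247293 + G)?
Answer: -114931662479632/1425521953 ≈ -80624.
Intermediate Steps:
G = 48 (G = -3*(-16) = 48)
Q = -1/247245 (Q = 1/(-247293 + 48) = 1/(-247245) = -1/247245 ≈ -4.0446e-6)
((35*36)*24 + 188072)/(Q + 46125) - 80629 = ((35*36)*24 + 188072)/(-1/247245 + 46125) - 80629 = (1260*24 + 188072)/(11404175624/247245) - 80629 = (30240 + 188072)*(247245/11404175624) - 80629 = 218312*(247245/11404175624) - 80629 = 6747068805/1425521953 - 80629 = -114931662479632/1425521953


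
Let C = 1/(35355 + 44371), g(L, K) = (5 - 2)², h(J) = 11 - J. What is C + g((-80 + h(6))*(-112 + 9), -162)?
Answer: 717535/79726 ≈ 9.0000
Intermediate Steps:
g(L, K) = 9 (g(L, K) = 3² = 9)
C = 1/79726 ≈ 1.2543e-5
C + g((-80 + h(6))*(-112 + 9), -162) = 1/79726 + 9 = 717535/79726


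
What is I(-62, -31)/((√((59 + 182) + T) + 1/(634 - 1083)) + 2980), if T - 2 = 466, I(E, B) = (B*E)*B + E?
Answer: -8958089387741/447537977313 + 3006072511*√709/447537977313 ≈ -19.838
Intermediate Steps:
I(E, B) = E + E*B² (I(E, B) = E*B² + E = E + E*B²)
T = 468 (T = 2 + 466 = 468)
I(-62, -31)/((√((59 + 182) + T) + 1/(634 - 1083)) + 2980) = (-62*(1 + (-31)²))/((√((59 + 182) + 468) + 1/(634 - 1083)) + 2980) = (-62*(1 + 961))/((√(241 + 468) + 1/(-449)) + 2980) = (-62*962)/((√709 - 1/449) + 2980) = -59644/((-1/449 + √709) + 2980) = -59644/(1338019/449 + √709)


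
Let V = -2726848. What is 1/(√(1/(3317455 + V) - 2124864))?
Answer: -3*I*√82354210710229481/1254959552447 ≈ -0.00068602*I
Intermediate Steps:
1/(√(1/(3317455 + V) - 2124864)) = 1/(√(1/(3317455 - 2726848) - 2124864)) = 1/(√(1/590607 - 2124864)) = 1/(√(-1254959552447/590607)) = 1/(I*√82354210710229481/196869) = -3*I*√82354210710229481/1254959552447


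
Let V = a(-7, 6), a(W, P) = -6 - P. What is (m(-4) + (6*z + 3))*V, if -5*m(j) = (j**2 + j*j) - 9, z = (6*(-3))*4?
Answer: 26016/5 ≈ 5203.2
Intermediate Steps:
z = -72 (z = -18*4 = -72)
V = -12 (V = -6 - 1*6 = -6 - 6 = -12)
m(j) = 9/5 - 2*j**2/5 (m(j) = -((j**2 + j*j) - 9)/5 = -((j**2 + j**2) - 9)/5 = -(2*j**2 - 9)/5 = -(-9 + 2*j**2)/5 = 9/5 - 2*j**2/5)
(m(-4) + (6*z + 3))*V = ((9/5 - 2/5*(-4)**2) + (6*(-72) + 3))*(-12) = ((9/5 - 2/5*16) + (-432 + 3))*(-12) = ((9/5 - 32/5) - 429)*(-12) = (-23/5 - 429)*(-12) = -2168/5*(-12) = 26016/5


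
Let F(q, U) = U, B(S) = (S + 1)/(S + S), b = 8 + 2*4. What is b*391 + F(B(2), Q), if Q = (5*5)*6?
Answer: 6406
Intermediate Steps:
Q = 150 (Q = 25*6 = 150)
b = 16 (b = 8 + 8 = 16)
B(S) = (1 + S)/(2*S) (B(S) = (1 + S)/((2*S)) = (1 + S)*(1/(2*S)) = (1 + S)/(2*S))
b*391 + F(B(2), Q) = 16*391 + 150 = 6256 + 150 = 6406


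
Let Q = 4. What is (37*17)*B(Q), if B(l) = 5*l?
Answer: 12580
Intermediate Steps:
(37*17)*B(Q) = (37*17)*(5*4) = 629*20 = 12580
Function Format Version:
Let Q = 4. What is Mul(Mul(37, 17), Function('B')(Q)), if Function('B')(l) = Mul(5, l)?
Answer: 12580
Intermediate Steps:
Mul(Mul(37, 17), Function('B')(Q)) = Mul(Mul(37, 17), Mul(5, 4)) = Mul(629, 20) = 12580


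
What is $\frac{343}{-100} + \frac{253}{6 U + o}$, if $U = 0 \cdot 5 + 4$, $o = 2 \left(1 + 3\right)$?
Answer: $\frac{3581}{800} \approx 4.4762$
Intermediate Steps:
$o = 8$ ($o = 2 \cdot 4 = 8$)
$U = 4$ ($U = 0 + 4 = 4$)
$\frac{343}{-100} + \frac{253}{6 U + o} = \frac{343}{-100} + \frac{253}{6 \cdot 4 + 8} = 343 \left(- \frac{1}{100}\right) + \frac{253}{24 + 8} = - \frac{343}{100} + \frac{253}{32} = \frac{3581}{800}$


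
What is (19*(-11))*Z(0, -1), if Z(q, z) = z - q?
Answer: 209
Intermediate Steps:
(19*(-11))*Z(0, -1) = (19*(-11))*(-1 - 1*0) = -209*(-1 + 0) = -209*(-1) = 209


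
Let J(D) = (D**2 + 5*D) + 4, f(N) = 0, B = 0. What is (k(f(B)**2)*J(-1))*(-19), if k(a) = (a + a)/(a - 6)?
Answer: 0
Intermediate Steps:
J(D) = 4 + D**2 + 5*D
k(a) = 2*a/(-6 + a) (k(a) = (2*a)/(-6 + a) = 2*a/(-6 + a))
(k(f(B)**2)*J(-1))*(-19) = ((2*0**2/(-6 + 0**2))*(4 + (-1)**2 + 5*(-1)))*(-19) = ((2*0/(-6 + 0))*(4 + 1 - 5))*(-19) = ((2*0/(-6))*0)*(-19) = ((2*0*(-1/6))*0)*(-19) = (0*0)*(-19) = 0*(-19) = 0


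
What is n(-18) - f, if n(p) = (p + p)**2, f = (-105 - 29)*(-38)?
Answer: -3796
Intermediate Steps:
f = 5092 (f = -134*(-38) = 5092)
n(p) = 4*p**2 (n(p) = (2*p)**2 = 4*p**2)
n(-18) - f = 4*(-18)**2 - 1*5092 = 4*324 - 5092 = 1296 - 5092 = -3796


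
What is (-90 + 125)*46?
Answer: 1610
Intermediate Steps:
(-90 + 125)*46 = 35*46 = 1610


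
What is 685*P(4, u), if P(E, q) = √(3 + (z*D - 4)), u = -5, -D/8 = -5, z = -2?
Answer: 6165*I ≈ 6165.0*I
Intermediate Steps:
D = 40 (D = -8*(-5) = 40)
P(E, q) = 9*I (P(E, q) = √(3 + (-2*40 - 4)) = √(3 + (-80 - 4)) = √(3 - 84) = √(-81) = 9*I)
685*P(4, u) = 685*(9*I) = 6165*I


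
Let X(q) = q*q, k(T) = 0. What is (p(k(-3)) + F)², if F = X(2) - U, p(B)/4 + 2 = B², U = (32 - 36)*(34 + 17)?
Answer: 40000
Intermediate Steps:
U = -204 (U = -4*51 = -204)
X(q) = q²
p(B) = -8 + 4*B²
F = 208 (F = 2² - 1*(-204) = 4 + 204 = 208)
(p(k(-3)) + F)² = ((-8 + 4*0²) + 208)² = ((-8 + 4*0) + 208)² = ((-8 + 0) + 208)² = (-8 + 208)² = 200² = 40000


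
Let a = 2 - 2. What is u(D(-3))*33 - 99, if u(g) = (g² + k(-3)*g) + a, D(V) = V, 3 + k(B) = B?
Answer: 792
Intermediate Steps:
k(B) = -3 + B
a = 0
u(g) = g² - 6*g (u(g) = (g² + (-3 - 3)*g) + 0 = (g² - 6*g) + 0 = g² - 6*g)
u(D(-3))*33 - 99 = -3*(-6 - 3)*33 - 99 = -3*(-9)*33 - 99 = 27*33 - 99 = 891 - 99 = 792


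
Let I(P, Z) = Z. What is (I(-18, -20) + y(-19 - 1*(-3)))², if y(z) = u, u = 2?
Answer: 324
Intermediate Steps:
y(z) = 2
(I(-18, -20) + y(-19 - 1*(-3)))² = (-20 + 2)² = (-18)² = 324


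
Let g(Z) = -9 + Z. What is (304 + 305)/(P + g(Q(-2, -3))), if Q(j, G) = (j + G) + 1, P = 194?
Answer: 609/181 ≈ 3.3646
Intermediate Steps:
Q(j, G) = 1 + G + j (Q(j, G) = (G + j) + 1 = 1 + G + j)
(304 + 305)/(P + g(Q(-2, -3))) = (304 + 305)/(194 + (-9 + (1 - 3 - 2))) = 609/(194 + (-9 - 4)) = 609/(194 - 13) = 609/181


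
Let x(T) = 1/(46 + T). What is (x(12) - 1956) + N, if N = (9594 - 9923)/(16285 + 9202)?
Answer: -413063253/211178 ≈ -1956.0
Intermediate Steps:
N = -47/3641 (N = -329/25487 = -329*1/25487 = -47/3641 ≈ -0.012909)
(x(12) - 1956) + N = (1/(46 + 12) - 1956) - 47/3641 = (1/58 - 1956) - 47/3641 = -113447/58 - 47/3641 = -413063253/211178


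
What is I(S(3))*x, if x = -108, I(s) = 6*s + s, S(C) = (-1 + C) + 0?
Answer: -1512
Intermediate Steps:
S(C) = -1 + C
I(s) = 7*s
I(S(3))*x = (7*(-1 + 3))*(-108) = (7*2)*(-108) = 14*(-108) = -1512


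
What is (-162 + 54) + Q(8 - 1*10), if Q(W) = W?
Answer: -110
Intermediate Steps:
(-162 + 54) + Q(8 - 1*10) = (-162 + 54) + (8 - 1*10) = -108 + (8 - 10) = -108 - 2 = -110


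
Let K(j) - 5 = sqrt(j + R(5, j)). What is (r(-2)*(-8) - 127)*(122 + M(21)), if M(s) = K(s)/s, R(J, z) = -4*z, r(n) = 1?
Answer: -115515/7 - 135*I*sqrt(7)/7 ≈ -16502.0 - 51.025*I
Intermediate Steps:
K(j) = 5 + sqrt(3)*sqrt(-j) (K(j) = 5 + sqrt(j - 4*j) = 5 + sqrt(-3*j) = 5 + sqrt(3)*sqrt(-j))
M(s) = (5 + sqrt(3)*sqrt(-s))/s
(r(-2)*(-8) - 127)*(122 + M(21)) = (1*(-8) - 127)*(122 + (5 + sqrt(3)*sqrt(-1*21))/21) = (-8 - 127)*(122 + (5 + sqrt(3)*sqrt(-21))/21) = -135*(122 + (5 + sqrt(3)*(I*sqrt(21)))/21) = -135*(122 + (5 + 3*I*sqrt(7))/21) = -135*(122 + (5/21 + I*sqrt(7)/7)) = -135*(2567/21 + I*sqrt(7)/7) = -115515/7 - 135*I*sqrt(7)/7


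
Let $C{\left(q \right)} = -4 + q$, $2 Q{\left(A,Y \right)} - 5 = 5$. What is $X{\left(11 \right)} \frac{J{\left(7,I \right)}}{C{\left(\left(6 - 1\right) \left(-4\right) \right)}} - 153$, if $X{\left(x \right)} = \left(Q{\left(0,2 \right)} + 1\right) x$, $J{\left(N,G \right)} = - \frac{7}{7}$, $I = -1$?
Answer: $- \frac{601}{4} \approx -150.25$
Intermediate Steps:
$Q{\left(A,Y \right)} = 5$ ($Q{\left(A,Y \right)} = \frac{5}{2} + \frac{1}{2} \cdot 5 = \frac{5}{2} + \frac{5}{2} = 5$)
$J{\left(N,G \right)} = -1$ ($J{\left(N,G \right)} = \left(-7\right) \frac{1}{7} = -1$)
$X{\left(x \right)} = 6 x$ ($X{\left(x \right)} = \left(5 + 1\right) x = 6 x$)
$X{\left(11 \right)} \frac{J{\left(7,I \right)}}{C{\left(\left(6 - 1\right) \left(-4\right) \right)}} - 153 = 6 \cdot 11 \left(- \frac{1}{-4 + \left(6 - 1\right) \left(-4\right)}\right) - 153 = 66 \left(- \frac{1}{-4 + 5 \left(-4\right)}\right) - 153 = 66 \left(- \frac{1}{-4 - 20}\right) - 153 = 66 \left(- \frac{1}{-24}\right) - 153 = 66 \left(\left(-1\right) \left(- \frac{1}{24}\right)\right) - 153 = 66 \cdot \frac{1}{24} - 153 = \frac{11}{4} - 153 = - \frac{601}{4}$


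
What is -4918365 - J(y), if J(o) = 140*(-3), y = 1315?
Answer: -4917945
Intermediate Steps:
J(o) = -420
-4918365 - J(y) = -4918365 - 1*(-420) = -4918365 + 420 = -4917945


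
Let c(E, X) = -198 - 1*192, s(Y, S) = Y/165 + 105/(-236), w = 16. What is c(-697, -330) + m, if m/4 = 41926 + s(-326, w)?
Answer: 1628707529/9735 ≈ 1.6730e+5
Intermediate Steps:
s(Y, S) = -105/236 + Y/165 (s(Y, S) = Y*(1/165) + 105*(-1/236) = Y/165 - 105/236 = -105/236 + Y/165)
c(E, X) = -390 (c(E, X) = -198 - 192 = -390)
m = 1632504179/9735 (m = 4*(41926 + (-105/236 + (1/165)*(-326))) = 4*(41926 + (-105/236 - 326/165)) = 4*(41926 - 94261/38940) = 4*(1632504179/38940) = 1632504179/9735 ≈ 1.6769e+5)
c(-697, -330) + m = -390 + 1632504179/9735 = 1628707529/9735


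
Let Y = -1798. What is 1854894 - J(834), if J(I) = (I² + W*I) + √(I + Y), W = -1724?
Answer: 2597154 - 2*I*√241 ≈ 2.5972e+6 - 31.048*I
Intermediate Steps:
J(I) = I² + √(-1798 + I) - 1724*I (J(I) = (I² - 1724*I) + √(I - 1798) = (I² - 1724*I) + √(-1798 + I) = I² + √(-1798 + I) - 1724*I)
1854894 - J(834) = 1854894 - (834² + √(-1798 + 834) - 1724*834) = 1854894 - (695556 + √(-964) - 1437816) = 1854894 - (695556 + 2*I*√241 - 1437816) = 1854894 - (-742260 + 2*I*√241) = 1854894 + (742260 - 2*I*√241) = 2597154 - 2*I*√241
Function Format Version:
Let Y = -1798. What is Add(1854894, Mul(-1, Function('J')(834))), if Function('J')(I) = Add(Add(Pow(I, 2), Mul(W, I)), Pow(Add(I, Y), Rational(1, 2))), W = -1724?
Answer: Add(2597154, Mul(-2, I, Pow(241, Rational(1, 2)))) ≈ Add(2.5972e+6, Mul(-31.048, I))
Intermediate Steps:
Function('J')(I) = Add(Pow(I, 2), Pow(Add(-1798, I), Rational(1, 2)), Mul(-1724, I)) (Function('J')(I) = Add(Add(Pow(I, 2), Mul(-1724, I)), Pow(Add(I, -1798), Rational(1, 2))) = Add(Add(Pow(I, 2), Mul(-1724, I)), Pow(Add(-1798, I), Rational(1, 2))) = Add(Pow(I, 2), Pow(Add(-1798, I), Rational(1, 2)), Mul(-1724, I)))
Add(1854894, Mul(-1, Function('J')(834))) = Add(1854894, Mul(-1, Add(Pow(834, 2), Pow(Add(-1798, 834), Rational(1, 2)), Mul(-1724, 834)))) = Add(1854894, Mul(-1, Add(695556, Pow(-964, Rational(1, 2)), -1437816))) = Add(1854894, Mul(-1, Add(695556, Mul(2, I, Pow(241, Rational(1, 2))), -1437816))) = Add(1854894, Mul(-1, Add(-742260, Mul(2, I, Pow(241, Rational(1, 2)))))) = Add(1854894, Add(742260, Mul(-2, I, Pow(241, Rational(1, 2))))) = Add(2597154, Mul(-2, I, Pow(241, Rational(1, 2))))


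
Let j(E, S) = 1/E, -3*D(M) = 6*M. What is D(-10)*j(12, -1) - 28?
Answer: -79/3 ≈ -26.333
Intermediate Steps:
D(M) = -2*M
D(-10)*j(12, -1) - 28 = -2*(-10)/12 - 28 = 20*(1/12) - 28 = 5/3 - 28 = -79/3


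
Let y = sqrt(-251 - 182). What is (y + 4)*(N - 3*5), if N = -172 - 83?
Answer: -1080 - 270*I*sqrt(433) ≈ -1080.0 - 5618.3*I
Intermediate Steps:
y = I*sqrt(433) (y = sqrt(-433) = I*sqrt(433) ≈ 20.809*I)
N = -255
(y + 4)*(N - 3*5) = (I*sqrt(433) + 4)*(-255 - 3*5) = (4 + I*sqrt(433))*(-255 - 15) = (4 + I*sqrt(433))*(-270) = -1080 - 270*I*sqrt(433)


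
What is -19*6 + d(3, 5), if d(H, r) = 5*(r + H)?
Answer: -74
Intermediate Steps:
d(H, r) = 5*H + 5*r (d(H, r) = 5*(H + r) = 5*H + 5*r)
-19*6 + d(3, 5) = -19*6 + (5*3 + 5*5) = -114 + (15 + 25) = -114 + 40 = -74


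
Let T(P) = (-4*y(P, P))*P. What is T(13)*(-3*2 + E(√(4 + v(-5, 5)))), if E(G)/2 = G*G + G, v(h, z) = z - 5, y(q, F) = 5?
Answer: -1560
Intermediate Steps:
v(h, z) = -5 + z
E(G) = 2*G + 2*G² (E(G) = 2*(G*G + G) = 2*(G² + G) = 2*(G + G²) = 2*G + 2*G²)
T(P) = -20*P (T(P) = (-4*5)*P = -20*P)
T(13)*(-3*2 + E(√(4 + v(-5, 5)))) = (-20*13)*(-3*2 + 2*√(4 + (-5 + 5))*(1 + √(4 + (-5 + 5)))) = -260*(-6 + 2*√(4 + 0)*(1 + √(4 + 0))) = -260*(-6 + 2*√4*(1 + √4)) = -260*(-6 + 2*2*(1 + 2)) = -260*(-6 + 2*2*3) = -260*(-6 + 12) = -260*6 = -1560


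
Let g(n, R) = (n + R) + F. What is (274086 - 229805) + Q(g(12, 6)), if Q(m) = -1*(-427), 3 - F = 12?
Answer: 44708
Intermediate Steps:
F = -9 (F = 3 - 1*12 = 3 - 12 = -9)
g(n, R) = -9 + R + n (g(n, R) = (n + R) - 9 = (R + n) - 9 = -9 + R + n)
Q(m) = 427
(274086 - 229805) + Q(g(12, 6)) = (274086 - 229805) + 427 = 44281 + 427 = 44708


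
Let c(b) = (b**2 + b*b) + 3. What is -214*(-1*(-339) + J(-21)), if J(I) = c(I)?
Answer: -261936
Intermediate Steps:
c(b) = 3 + 2*b**2 (c(b) = (b**2 + b**2) + 3 = 2*b**2 + 3 = 3 + 2*b**2)
J(I) = 3 + 2*I**2
-214*(-1*(-339) + J(-21)) = -214*(-1*(-339) + (3 + 2*(-21)**2)) = -214*(339 + (3 + 2*441)) = -214*(339 + (3 + 882)) = -214*(339 + 885) = -214*1224 = -261936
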